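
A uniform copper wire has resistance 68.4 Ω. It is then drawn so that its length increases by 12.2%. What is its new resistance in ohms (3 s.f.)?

86.1 Ω

k = 1 + 12.2/100 = 1.122; volume constant ⇒ A' = A/k, so R' = k²R.
R' = 1.259 × 68.4 = 86.1 Ω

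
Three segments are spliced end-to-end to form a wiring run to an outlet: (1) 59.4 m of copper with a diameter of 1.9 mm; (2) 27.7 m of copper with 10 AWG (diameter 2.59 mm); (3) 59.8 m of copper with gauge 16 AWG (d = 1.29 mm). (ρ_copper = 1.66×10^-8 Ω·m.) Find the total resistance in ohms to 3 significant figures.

1.19 Ω

Seg 1: A = π(d/2)² = π(9.5000e-04 m)² = 2.835e-06 m²
R_1 = (1.66×10^-8)(59.4)/(2.835e-06) = 0.3478 Ω
Seg 2: A = π(2.59/2 mm)² = π(1.2950e-03 m)² = 5.269e-06 m²
R_2 = (1.66×10^-8)(27.7)/(5.269e-06) = 0.08728 Ω
Seg 3: A = π(1.29/2 mm)² = π(6.4500e-04 m)² = 1.307e-06 m²
R_3 = (1.66×10^-8)(59.8)/(1.307e-06) = 0.7595 Ω
R_total = R_1 + R_2 + R_3 = 1.19 Ω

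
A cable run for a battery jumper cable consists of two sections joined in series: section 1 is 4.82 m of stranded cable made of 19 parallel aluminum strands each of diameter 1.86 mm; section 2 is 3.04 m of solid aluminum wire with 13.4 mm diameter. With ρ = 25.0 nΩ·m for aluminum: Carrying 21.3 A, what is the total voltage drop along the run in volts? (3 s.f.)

ρ = 25.0 nΩ·m = 2.50×10^-8 Ω·m
Section 1: A_strand = π(9.3000e-04)² = 2.717e-06 m²; R₁ = ρL/(N·A_s) = (2.50×10^-8)(4.82)/(19×2.717e-06) = 0.002334 Ω
Section 2: A = π(d/2)² = π(6.7000e-03 m)² = 1.410e-04 m²
R₂ = (2.50×10^-8)(3.04)/(1.410e-04) = 5.389×10^-4 Ω
R = R₁ + R₂ = 0.002873 Ω
V = IR = 21.3 × 0.002873 = 0.0612 V

0.0612 V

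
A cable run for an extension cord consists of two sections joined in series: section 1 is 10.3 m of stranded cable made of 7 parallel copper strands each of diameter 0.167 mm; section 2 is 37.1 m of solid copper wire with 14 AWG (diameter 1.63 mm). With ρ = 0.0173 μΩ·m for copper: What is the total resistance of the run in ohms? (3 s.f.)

1.47 Ω

ρ = 0.0173 μΩ·m = 1.73×10^-8 Ω·m
Section 1: A_strand = π(8.3500e-05)² = 2.190e-08 m²; R₁ = ρL/(N·A_s) = (1.73×10^-8)(10.3)/(7×2.190e-08) = 1.162 Ω
Section 2: A = π(1.63/2 mm)² = π(8.1500e-04 m)² = 2.087e-06 m²
R₂ = (1.73×10^-8)(37.1)/(2.087e-06) = 0.3076 Ω
R = R₁ + R₂ = 1.47 Ω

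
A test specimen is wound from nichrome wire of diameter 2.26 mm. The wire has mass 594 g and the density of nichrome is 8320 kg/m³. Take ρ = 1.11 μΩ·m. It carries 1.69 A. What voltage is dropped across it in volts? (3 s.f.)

8.32 V

ρ = 1.11 μΩ·m = 1.11×10^-6 Ω·m
A = π(d/2)² = π(1.1300e-03 m)² = 4.0115e-06 m²
L = m/(density·A) = 0.594/(8320×4.0115e-06) = 17.8 m
R = ρL/A = (1.11×10^-6)(17.8)/(4.0115e-06) = 4.925 Ω
V = IR = 1.69 × 4.925 = 8.32 V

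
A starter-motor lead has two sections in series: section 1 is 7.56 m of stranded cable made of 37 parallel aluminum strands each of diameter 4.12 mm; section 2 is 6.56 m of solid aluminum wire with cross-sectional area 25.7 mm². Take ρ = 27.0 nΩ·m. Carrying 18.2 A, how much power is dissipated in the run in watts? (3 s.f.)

ρ = 27.0 nΩ·m = 2.70×10^-8 Ω·m
Section 1: A_strand = π(2.0600e-03)² = 1.333e-05 m²; R₁ = ρL/(N·A_s) = (2.70×10^-8)(7.56)/(37×1.333e-05) = 4.138×10^-4 Ω
Section 2: A = 25.7 mm² = 2.570e-05 m²
R₂ = (2.70×10^-8)(6.56)/(2.570e-05) = 0.006892 Ω
R = R₁ + R₂ = 0.007306 Ω
P = I²R = (18.2)² × 0.007306 = 2.42 W

2.42 W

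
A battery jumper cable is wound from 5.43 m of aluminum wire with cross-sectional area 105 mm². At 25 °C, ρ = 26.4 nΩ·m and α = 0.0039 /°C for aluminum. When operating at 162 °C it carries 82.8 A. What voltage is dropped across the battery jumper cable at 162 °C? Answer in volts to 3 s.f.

ρ = 26.4 nΩ·m = 2.64×10^-8 Ω·m
A = 105 mm² = 1.050e-04 m²
R₍25₎ = ρL/A = (2.64×10^-8)(5.43)/(1.050e-04) = 0.001365 Ω
R₍162₎ = R₍25₎(1 + αΔT) = 0.001365 × (1 + 0.0039×137) = 0.002095 Ω
V = IR = 82.8 × 0.002095 = 0.173 V

0.173 V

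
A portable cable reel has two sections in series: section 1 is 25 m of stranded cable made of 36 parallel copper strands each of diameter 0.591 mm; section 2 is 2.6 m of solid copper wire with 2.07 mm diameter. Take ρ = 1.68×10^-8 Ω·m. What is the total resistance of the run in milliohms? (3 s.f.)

55.5 mΩ

Section 1: A_strand = π(2.9550e-04)² = 2.743e-07 m²; R₁ = ρL/(N·A_s) = (1.68×10^-8)(25)/(36×2.743e-07) = 0.04253 Ω
Section 2: A = π(d/2)² = π(1.0350e-03 m)² = 3.365e-06 m²
R₂ = (1.68×10^-8)(2.6)/(3.365e-06) = 0.01298 Ω
R = R₁ + R₂ = 55.5 mΩ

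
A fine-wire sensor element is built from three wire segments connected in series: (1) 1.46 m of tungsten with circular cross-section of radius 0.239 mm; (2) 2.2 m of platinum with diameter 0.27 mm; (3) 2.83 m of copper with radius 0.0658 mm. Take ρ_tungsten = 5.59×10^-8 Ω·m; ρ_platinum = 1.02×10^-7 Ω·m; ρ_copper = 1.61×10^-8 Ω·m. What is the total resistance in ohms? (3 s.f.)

Seg 1: A = πr² = π(2.3900e-04 m)² = 1.795e-07 m²
R_1 = (5.59×10^-8)(1.46)/(1.795e-07) = 0.4548 Ω
Seg 2: A = π(d/2)² = π(1.3500e-04 m)² = 5.726e-08 m²
R_2 = (1.02×10^-7)(2.2)/(5.726e-08) = 3.919 Ω
Seg 3: A = πr² = π(6.5800e-05 m)² = 1.360e-08 m²
R_3 = (1.61×10^-8)(2.83)/(1.360e-08) = 3.35 Ω
R_total = R_1 + R_2 + R_3 = 7.72 Ω

7.72 Ω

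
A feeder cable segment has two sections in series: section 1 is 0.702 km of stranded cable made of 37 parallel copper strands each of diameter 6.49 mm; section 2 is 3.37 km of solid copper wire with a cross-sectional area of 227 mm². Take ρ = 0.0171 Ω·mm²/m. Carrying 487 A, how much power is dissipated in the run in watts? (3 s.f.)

ρ = 0.0171 Ω·mm²/m = 1.71×10^-8 Ω·m
Section 1: A_strand = π(3.2450e-03)² = 3.308e-05 m²; R₁ = ρL/(N·A_s) = (1.71×10^-8)(702)/(37×3.308e-05) = 0.009807 Ω
Section 2: A = 227 mm² = 2.270e-04 m²
R₂ = (1.71×10^-8)(3370)/(2.270e-04) = 0.2539 Ω
R = R₁ + R₂ = 0.2637 Ω
P = I²R = (487)² × 0.2637 = 62500 W

62500 W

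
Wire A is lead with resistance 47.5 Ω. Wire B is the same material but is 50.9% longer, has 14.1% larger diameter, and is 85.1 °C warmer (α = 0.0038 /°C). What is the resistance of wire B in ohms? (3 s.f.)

R ∝ ρL/d² with ρ ∝ (1+αΔT), so R_B/R_A = (1 + 50.9/100) × (1 + 14.1/100)⁻² × (1 + 0.0038×85.1)
= 1.509 × 0.7681 × 1.323 = 1.534
R_B = 1.534 × 47.5 = 72.9 Ω

72.9 Ω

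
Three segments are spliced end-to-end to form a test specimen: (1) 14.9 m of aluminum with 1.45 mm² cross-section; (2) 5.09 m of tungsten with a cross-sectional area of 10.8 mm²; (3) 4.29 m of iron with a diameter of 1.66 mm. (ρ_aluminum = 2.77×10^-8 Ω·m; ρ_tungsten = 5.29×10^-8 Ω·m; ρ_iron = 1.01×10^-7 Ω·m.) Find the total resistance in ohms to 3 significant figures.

0.510 Ω

Seg 1: A = 1.45 mm² = 1.450e-06 m²
R_1 = (2.77×10^-8)(14.9)/(1.450e-06) = 0.2846 Ω
Seg 2: A = 10.8 mm² = 1.080e-05 m²
R_2 = (5.29×10^-8)(5.09)/(1.080e-05) = 0.02493 Ω
Seg 3: A = π(d/2)² = π(8.3000e-04 m)² = 2.164e-06 m²
R_3 = (1.01×10^-7)(4.29)/(2.164e-06) = 0.2002 Ω
R_total = R_1 + R_2 + R_3 = 0.510 Ω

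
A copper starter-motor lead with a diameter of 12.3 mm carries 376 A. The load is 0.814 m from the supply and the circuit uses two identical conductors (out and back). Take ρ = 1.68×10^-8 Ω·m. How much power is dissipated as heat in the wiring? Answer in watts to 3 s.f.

A = π(d/2)² = π(6.1500e-03 m)² = 1.188e-04 m²
Total conductor length (both ways) L = 2 × 0.814 = 1.628 m
R = ρL/A = (1.68×10^-8)(1.628)/(1.188e-04) = 2.302×10^-4 Ω
P = I²R = (376)² × 2.302×10^-4 = 32.5 W

32.5 W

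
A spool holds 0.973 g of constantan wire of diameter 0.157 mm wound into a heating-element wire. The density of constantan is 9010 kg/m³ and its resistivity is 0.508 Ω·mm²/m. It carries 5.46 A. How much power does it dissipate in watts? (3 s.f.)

ρ = 0.508 Ω·mm²/m = 5.08×10^-7 Ω·m
A = π(d/2)² = π(7.8500e-05 m)² = 1.9359e-08 m²
L = m/(density·A) = 9.730×10^-4/(9010×1.9359e-08) = 5.578 m
R = ρL/A = (5.08×10^-7)(5.578)/(1.9359e-08) = 146.4 Ω
P = I²R = (5.46)² × 146.4 = 4360 W

4360 W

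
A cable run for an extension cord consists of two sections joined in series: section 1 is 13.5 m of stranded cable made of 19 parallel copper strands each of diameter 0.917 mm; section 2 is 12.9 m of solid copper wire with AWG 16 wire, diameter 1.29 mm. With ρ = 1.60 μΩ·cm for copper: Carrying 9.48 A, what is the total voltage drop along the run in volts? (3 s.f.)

1.66 V

ρ = 1.60 μΩ·cm = 1.60×10^-8 Ω·m
Section 1: A_strand = π(4.5850e-04)² = 6.604e-07 m²; R₁ = ρL/(N·A_s) = (1.60×10^-8)(13.5)/(19×6.604e-07) = 0.01721 Ω
Section 2: A = π(1.29/2 mm)² = π(6.4500e-04 m)² = 1.307e-06 m²
R₂ = (1.60×10^-8)(12.9)/(1.307e-06) = 0.1579 Ω
R = R₁ + R₂ = 0.1751 Ω
V = IR = 9.48 × 0.1751 = 1.66 V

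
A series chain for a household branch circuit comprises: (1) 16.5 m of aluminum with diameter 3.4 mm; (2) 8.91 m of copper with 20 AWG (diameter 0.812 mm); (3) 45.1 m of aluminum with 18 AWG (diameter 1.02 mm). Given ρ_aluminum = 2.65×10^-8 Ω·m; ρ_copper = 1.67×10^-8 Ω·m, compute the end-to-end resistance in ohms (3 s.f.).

1.80 Ω

Seg 1: A = π(d/2)² = π(1.7000e-03 m)² = 9.079e-06 m²
R_1 = (2.65×10^-8)(16.5)/(9.079e-06) = 0.04816 Ω
Seg 2: A = π(0.812/2 mm)² = π(4.0600e-04 m)² = 5.178e-07 m²
R_2 = (1.67×10^-8)(8.91)/(5.178e-07) = 0.2873 Ω
Seg 3: A = π(1.02/2 mm)² = π(5.1000e-04 m)² = 8.171e-07 m²
R_3 = (2.65×10^-8)(45.1)/(8.171e-07) = 1.463 Ω
R_total = R_1 + R_2 + R_3 = 1.80 Ω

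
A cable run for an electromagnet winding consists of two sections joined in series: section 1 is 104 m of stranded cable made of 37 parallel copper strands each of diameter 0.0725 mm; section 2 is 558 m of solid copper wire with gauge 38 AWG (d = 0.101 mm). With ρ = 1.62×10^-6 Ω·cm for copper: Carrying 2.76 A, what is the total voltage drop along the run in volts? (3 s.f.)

3140 V

ρ = 1.62×10^-6 Ω·cm = 1.62×10^-8 Ω·m
Section 1: A_strand = π(3.6250e-05)² = 4.128e-09 m²; R₁ = ρL/(N·A_s) = (1.62×10^-8)(104)/(37×4.128e-09) = 11.03 Ω
Section 2: A = π(0.101/2 mm)² = π(5.0500e-05 m)² = 8.012e-09 m²
R₂ = (1.62×10^-8)(558)/(8.012e-09) = 1128 Ω
R = R₁ + R₂ = 1139 Ω
V = IR = 2.76 × 1139 = 3140 V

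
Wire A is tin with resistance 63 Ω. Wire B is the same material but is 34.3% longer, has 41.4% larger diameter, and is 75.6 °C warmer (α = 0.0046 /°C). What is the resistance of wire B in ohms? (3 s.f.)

R ∝ ρL/d² with ρ ∝ (1+αΔT), so R_B/R_A = (1 + 34.3/100) × (1 + 41.4/100)⁻² × (1 + 0.0046×75.6)
= 1.343 × 0.5001 × 1.348 = 0.9053
R_B = 0.9053 × 63 = 57.0 Ω

57.0 Ω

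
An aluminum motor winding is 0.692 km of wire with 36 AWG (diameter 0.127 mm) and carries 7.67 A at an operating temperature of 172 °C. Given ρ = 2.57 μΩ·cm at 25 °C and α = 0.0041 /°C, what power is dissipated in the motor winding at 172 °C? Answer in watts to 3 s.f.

1.32×10^5 W

ρ = 2.57 μΩ·cm = 2.57×10^-8 Ω·m
A = π(0.127/2 mm)² = π(6.3500e-05 m)² = 1.267e-08 m²
R₍25₎ = ρL/A = (2.57×10^-8)(692)/(1.267e-08) = 1404 Ω
R₍172₎ = R₍25₎(1 + αΔT) = 1404 × (1 + 0.0041×147) = 2250 Ω
P = I²R = (7.67)² × 2250 = 1.32×10^5 W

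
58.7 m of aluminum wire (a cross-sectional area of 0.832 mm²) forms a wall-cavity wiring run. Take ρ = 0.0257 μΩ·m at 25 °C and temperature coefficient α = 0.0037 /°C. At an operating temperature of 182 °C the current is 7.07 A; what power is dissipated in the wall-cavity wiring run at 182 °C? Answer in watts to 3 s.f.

ρ = 0.0257 μΩ·m = 2.57×10^-8 Ω·m
A = 0.832 mm² = 8.320e-07 m²
R₍25₎ = ρL/A = (2.57×10^-8)(58.7)/(8.320e-07) = 1.813 Ω
R₍182₎ = R₍25₎(1 + αΔT) = 1.813 × (1 + 0.0037×157) = 2.867 Ω
P = I²R = (7.07)² × 2.867 = 143 W

143 W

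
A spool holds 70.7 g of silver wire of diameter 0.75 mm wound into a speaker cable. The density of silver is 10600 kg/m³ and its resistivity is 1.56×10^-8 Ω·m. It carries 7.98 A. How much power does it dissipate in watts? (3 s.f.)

33.9 W

A = π(d/2)² = π(3.7500e-04 m)² = 4.4179e-07 m²
L = m/(density·A) = 0.0707/(10600×4.4179e-07) = 15.1 m
R = ρL/A = (1.56×10^-8)(15.1)/(4.4179e-07) = 0.5331 Ω
P = I²R = (7.98)² × 0.5331 = 33.9 W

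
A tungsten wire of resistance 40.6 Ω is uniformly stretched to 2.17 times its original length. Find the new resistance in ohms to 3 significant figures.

191 Ω

Volume constant ⇒ A' = A/k with k = 2.17. R' = ρ(kL)/(A/k) = k²R.
R' = 4.709 × 40.6 = 191 Ω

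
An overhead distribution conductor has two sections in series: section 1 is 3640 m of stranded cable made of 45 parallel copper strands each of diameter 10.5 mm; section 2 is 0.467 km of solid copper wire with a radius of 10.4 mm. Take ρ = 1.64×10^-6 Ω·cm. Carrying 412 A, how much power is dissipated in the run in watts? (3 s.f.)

ρ = 1.64×10^-6 Ω·cm = 1.64×10^-8 Ω·m
Section 1: A_strand = π(5.2500e-03)² = 8.659e-05 m²; R₁ = ρL/(N·A_s) = (1.64×10^-8)(3640)/(45×8.659e-05) = 0.01532 Ω
Section 2: A = πr² = π(1.0400e-02 m)² = 3.398e-04 m²
R₂ = (1.64×10^-8)(467)/(3.398e-04) = 0.02254 Ω
R = R₁ + R₂ = 0.03786 Ω
P = I²R = (412)² × 0.03786 = 6430 W

6430 W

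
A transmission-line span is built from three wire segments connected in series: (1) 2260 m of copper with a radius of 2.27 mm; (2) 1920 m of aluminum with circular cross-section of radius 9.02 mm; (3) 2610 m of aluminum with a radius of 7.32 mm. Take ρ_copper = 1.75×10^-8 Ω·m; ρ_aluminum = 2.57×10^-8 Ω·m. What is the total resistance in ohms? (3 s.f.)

3.03 Ω

Seg 1: A = πr² = π(2.2700e-03 m)² = 1.619e-05 m²
R_1 = (1.75×10^-8)(2260)/(1.619e-05) = 2.443 Ω
Seg 2: A = πr² = π(9.0200e-03 m)² = 2.556e-04 m²
R_2 = (2.57×10^-8)(1920)/(2.556e-04) = 0.1931 Ω
Seg 3: A = πr² = π(7.3200e-03 m)² = 1.683e-04 m²
R_3 = (2.57×10^-8)(2610)/(1.683e-04) = 0.3985 Ω
R_total = R_1 + R_2 + R_3 = 3.03 Ω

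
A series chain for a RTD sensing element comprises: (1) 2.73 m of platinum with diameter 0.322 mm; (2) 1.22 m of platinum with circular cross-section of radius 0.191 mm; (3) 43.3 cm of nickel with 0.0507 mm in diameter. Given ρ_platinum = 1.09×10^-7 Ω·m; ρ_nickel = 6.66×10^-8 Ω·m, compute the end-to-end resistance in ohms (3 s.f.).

19.1 Ω

Seg 1: A = π(d/2)² = π(1.6100e-04 m)² = 8.143e-08 m²
R_1 = (1.09×10^-7)(2.73)/(8.143e-08) = 3.654 Ω
Seg 2: A = πr² = π(1.9100e-04 m)² = 1.146e-07 m²
R_2 = (1.09×10^-7)(1.22)/(1.146e-07) = 1.16 Ω
Seg 3: A = π(d/2)² = π(2.5350e-05 m)² = 2.019e-09 m²
R_3 = (6.66×10^-8)(0.433)/(2.019e-09) = 14.28 Ω
R_total = R_1 + R_2 + R_3 = 19.1 Ω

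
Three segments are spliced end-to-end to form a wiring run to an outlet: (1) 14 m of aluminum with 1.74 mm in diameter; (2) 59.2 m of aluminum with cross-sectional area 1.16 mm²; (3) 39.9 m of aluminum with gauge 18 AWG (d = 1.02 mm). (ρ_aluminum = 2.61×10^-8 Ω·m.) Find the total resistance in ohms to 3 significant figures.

Seg 1: A = π(d/2)² = π(8.7000e-04 m)² = 2.378e-06 m²
R_1 = (2.61×10^-8)(14)/(2.378e-06) = 0.1537 Ω
Seg 2: A = 1.16 mm² = 1.160e-06 m²
R_2 = (2.61×10^-8)(59.2)/(1.160e-06) = 1.332 Ω
Seg 3: A = π(1.02/2 mm)² = π(5.1000e-04 m)² = 8.171e-07 m²
R_3 = (2.61×10^-8)(39.9)/(8.171e-07) = 1.274 Ω
R_total = R_1 + R_2 + R_3 = 2.76 Ω

2.76 Ω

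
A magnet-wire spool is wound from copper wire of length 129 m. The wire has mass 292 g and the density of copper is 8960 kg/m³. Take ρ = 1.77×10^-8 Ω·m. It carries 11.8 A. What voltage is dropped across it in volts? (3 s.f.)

A = m/(density·L) = 0.292/(8960×129) = 2.5263e-07 m²
R = ρL/A = (1.77×10^-8)(129)/(2.5263e-07) = 9.038 Ω
V = IR = 11.8 × 9.038 = 107 V

107 V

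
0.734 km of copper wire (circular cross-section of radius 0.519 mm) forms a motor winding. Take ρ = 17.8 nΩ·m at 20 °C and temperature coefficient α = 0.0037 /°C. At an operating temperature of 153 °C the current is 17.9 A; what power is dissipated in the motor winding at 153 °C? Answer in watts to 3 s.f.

ρ = 17.8 nΩ·m = 1.78×10^-8 Ω·m
A = πr² = π(5.1900e-04 m)² = 8.462e-07 m²
R₍20₎ = ρL/A = (1.78×10^-8)(734)/(8.462e-07) = 15.44 Ω
R₍153₎ = R₍20₎(1 + αΔT) = 15.44 × (1 + 0.0037×133) = 23.04 Ω
P = I²R = (17.9)² × 23.04 = 7380 W

7380 W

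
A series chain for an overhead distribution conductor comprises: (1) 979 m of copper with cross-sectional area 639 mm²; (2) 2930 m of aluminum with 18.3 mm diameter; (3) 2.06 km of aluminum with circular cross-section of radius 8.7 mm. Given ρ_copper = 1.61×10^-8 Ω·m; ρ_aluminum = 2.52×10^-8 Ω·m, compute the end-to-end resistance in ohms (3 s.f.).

Seg 1: A = 639 mm² = 6.390e-04 m²
R_1 = (1.61×10^-8)(979)/(6.390e-04) = 0.02467 Ω
Seg 2: A = π(d/2)² = π(9.1500e-03 m)² = 2.630e-04 m²
R_2 = (2.52×10^-8)(2930)/(2.630e-04) = 0.2807 Ω
Seg 3: A = πr² = π(8.7000e-03 m)² = 2.378e-04 m²
R_3 = (2.52×10^-8)(2060)/(2.378e-04) = 0.2183 Ω
R_total = R_1 + R_2 + R_3 = 0.524 Ω

0.524 Ω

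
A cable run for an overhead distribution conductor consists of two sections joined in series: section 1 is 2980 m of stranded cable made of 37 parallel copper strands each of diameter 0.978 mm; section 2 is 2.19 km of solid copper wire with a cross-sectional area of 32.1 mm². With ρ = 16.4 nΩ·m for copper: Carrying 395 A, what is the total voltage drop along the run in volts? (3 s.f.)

ρ = 16.4 nΩ·m = 1.64×10^-8 Ω·m
Section 1: A_strand = π(4.8900e-04)² = 7.512e-07 m²; R₁ = ρL/(N·A_s) = (1.64×10^-8)(2980)/(37×7.512e-07) = 1.758 Ω
Section 2: A = 32.1 mm² = 3.210e-05 m²
R₂ = (1.64×10^-8)(2190)/(3.210e-05) = 1.119 Ω
R = R₁ + R₂ = 2.877 Ω
V = IR = 395 × 2.877 = 1140 V

1140 V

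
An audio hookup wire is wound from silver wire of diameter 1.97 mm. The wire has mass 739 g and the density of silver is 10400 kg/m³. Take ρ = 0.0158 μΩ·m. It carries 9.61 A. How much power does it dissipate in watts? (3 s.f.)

11.2 W

ρ = 0.0158 μΩ·m = 1.58×10^-8 Ω·m
A = π(d/2)² = π(9.8500e-04 m)² = 3.0481e-06 m²
L = m/(density·A) = 0.739/(10400×3.0481e-06) = 23.31 m
R = ρL/A = (1.58×10^-8)(23.31)/(3.0481e-06) = 0.1208 Ω
P = I²R = (9.61)² × 0.1208 = 11.2 W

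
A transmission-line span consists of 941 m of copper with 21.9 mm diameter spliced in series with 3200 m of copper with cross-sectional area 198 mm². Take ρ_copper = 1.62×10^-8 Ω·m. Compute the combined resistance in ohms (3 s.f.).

Segment 1: A = π(d/2)² = π(1.0950e-02 m)² = 3.767e-04 m²
R₁ = ρL/A = (1.62×10^-8)(941)/(3.767e-04) = 0.04047 Ω
Segment 2: A = 198 mm² = 1.980e-04 m²
R₂ = (1.62×10^-8)(3200)/(1.980e-04) = 0.2618 Ω
R = R₁ + R₂ = 0.302 Ω

0.302 Ω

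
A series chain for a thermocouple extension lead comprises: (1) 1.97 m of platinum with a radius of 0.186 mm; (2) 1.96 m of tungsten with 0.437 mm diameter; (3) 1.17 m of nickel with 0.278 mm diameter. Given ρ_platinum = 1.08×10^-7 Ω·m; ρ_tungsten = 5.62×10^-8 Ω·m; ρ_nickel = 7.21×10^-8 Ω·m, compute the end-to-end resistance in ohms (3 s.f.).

4.08 Ω

Seg 1: A = πr² = π(1.8600e-04 m)² = 1.087e-07 m²
R_1 = (1.08×10^-7)(1.97)/(1.087e-07) = 1.958 Ω
Seg 2: A = π(d/2)² = π(2.1850e-04 m)² = 1.500e-07 m²
R_2 = (5.62×10^-8)(1.96)/(1.500e-07) = 0.7344 Ω
Seg 3: A = π(d/2)² = π(1.3900e-04 m)² = 6.070e-08 m²
R_3 = (7.21×10^-8)(1.17)/(6.070e-08) = 1.39 Ω
R_total = R_1 + R_2 + R_3 = 4.08 Ω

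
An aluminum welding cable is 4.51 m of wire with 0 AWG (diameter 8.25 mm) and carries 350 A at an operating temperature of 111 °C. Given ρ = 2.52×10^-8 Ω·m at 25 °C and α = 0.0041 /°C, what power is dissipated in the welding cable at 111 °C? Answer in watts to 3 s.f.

352 W

A = π(8.25/2 mm)² = π(4.1250e-03 m)² = 5.346e-05 m²
R₍25₎ = ρL/A = (2.52×10^-8)(4.51)/(5.346e-05) = 0.002126 Ω
R₍111₎ = R₍25₎(1 + αΔT) = 0.002126 × (1 + 0.0041×86) = 0.002876 Ω
P = I²R = (350)² × 0.002876 = 352 W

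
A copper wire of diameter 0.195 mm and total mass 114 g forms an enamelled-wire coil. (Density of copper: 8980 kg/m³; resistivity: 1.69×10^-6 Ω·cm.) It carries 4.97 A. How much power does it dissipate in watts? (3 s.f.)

ρ = 1.69×10^-6 Ω·cm = 1.69×10^-8 Ω·m
A = π(d/2)² = π(9.7500e-05 m)² = 2.9865e-08 m²
L = m/(density·A) = 0.114/(8980×2.9865e-08) = 425.1 m
R = ρL/A = (1.69×10^-8)(425.1)/(2.9865e-08) = 240.5 Ω
P = I²R = (4.97)² × 240.5 = 5940 W

5940 W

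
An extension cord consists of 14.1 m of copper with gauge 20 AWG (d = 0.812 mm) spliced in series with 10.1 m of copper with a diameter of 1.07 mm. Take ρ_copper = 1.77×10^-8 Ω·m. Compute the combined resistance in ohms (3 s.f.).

0.681 Ω

Segment 1: A = π(0.812/2 mm)² = π(4.0600e-04 m)² = 5.178e-07 m²
R₁ = ρL/A = (1.77×10^-8)(14.1)/(5.178e-07) = 0.4819 Ω
Segment 2: A = π(d/2)² = π(5.3500e-04 m)² = 8.992e-07 m²
R₂ = (1.77×10^-8)(10.1)/(8.992e-07) = 0.1988 Ω
R = R₁ + R₂ = 0.681 Ω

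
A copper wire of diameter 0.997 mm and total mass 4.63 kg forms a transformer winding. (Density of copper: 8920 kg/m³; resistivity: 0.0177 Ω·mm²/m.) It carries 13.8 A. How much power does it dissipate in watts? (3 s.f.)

2870 W

ρ = 0.0177 Ω·mm²/m = 1.77×10^-8 Ω·m
A = π(d/2)² = π(4.9850e-04 m)² = 7.8069e-07 m²
L = m/(density·A) = 4.63/(8920×7.8069e-07) = 664.9 m
R = ρL/A = (1.77×10^-8)(664.9)/(7.8069e-07) = 15.07 Ω
P = I²R = (13.8)² × 15.07 = 2870 W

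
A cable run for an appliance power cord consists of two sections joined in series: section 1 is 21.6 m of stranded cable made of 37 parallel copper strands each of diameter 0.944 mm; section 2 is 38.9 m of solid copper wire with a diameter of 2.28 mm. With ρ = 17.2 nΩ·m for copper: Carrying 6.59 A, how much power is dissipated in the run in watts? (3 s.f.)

ρ = 17.2 nΩ·m = 1.72×10^-8 Ω·m
Section 1: A_strand = π(4.7200e-04)² = 6.999e-07 m²; R₁ = ρL/(N·A_s) = (1.72×10^-8)(21.6)/(37×6.999e-07) = 0.01435 Ω
Section 2: A = π(d/2)² = π(1.1400e-03 m)² = 4.083e-06 m²
R₂ = (1.72×10^-8)(38.9)/(4.083e-06) = 0.1639 Ω
R = R₁ + R₂ = 0.1782 Ω
P = I²R = (6.59)² × 0.1782 = 7.74 W

7.74 W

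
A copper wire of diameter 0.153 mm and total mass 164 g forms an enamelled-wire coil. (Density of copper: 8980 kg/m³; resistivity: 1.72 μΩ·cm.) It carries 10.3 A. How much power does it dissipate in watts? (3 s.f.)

ρ = 1.72 μΩ·cm = 1.72×10^-8 Ω·m
A = π(d/2)² = π(7.6500e-05 m)² = 1.8385e-08 m²
L = m/(density·A) = 0.164/(8980×1.8385e-08) = 993.3 m
R = ρL/A = (1.72×10^-8)(993.3)/(1.8385e-08) = 929.3 Ω
P = I²R = (10.3)² × 929.3 = 98600 W

98600 W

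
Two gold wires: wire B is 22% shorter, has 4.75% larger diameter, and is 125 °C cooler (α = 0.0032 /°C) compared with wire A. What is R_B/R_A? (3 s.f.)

0.427

R ∝ ρL/d² with ρ ∝ (1+αΔT), so R_B/R_A = (1 − 22/100) × (1 + 4.75/100)⁻² × (1 − 0.0032×125)
= 0.78 × 0.9114 × 0.6 = 0.427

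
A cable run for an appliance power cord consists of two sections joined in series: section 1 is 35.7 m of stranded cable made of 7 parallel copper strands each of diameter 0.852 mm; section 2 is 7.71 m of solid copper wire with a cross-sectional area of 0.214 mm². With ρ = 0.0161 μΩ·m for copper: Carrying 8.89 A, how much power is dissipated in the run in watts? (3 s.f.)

ρ = 0.0161 μΩ·m = 1.61×10^-8 Ω·m
Section 1: A_strand = π(4.2600e-04)² = 5.701e-07 m²; R₁ = ρL/(N·A_s) = (1.61×10^-8)(35.7)/(7×5.701e-07) = 0.144 Ω
Section 2: A = 0.214 mm² = 2.140e-07 m²
R₂ = (1.61×10^-8)(7.71)/(2.140e-07) = 0.5801 Ω
R = R₁ + R₂ = 0.7241 Ω
P = I²R = (8.89)² × 0.7241 = 57.2 W

57.2 W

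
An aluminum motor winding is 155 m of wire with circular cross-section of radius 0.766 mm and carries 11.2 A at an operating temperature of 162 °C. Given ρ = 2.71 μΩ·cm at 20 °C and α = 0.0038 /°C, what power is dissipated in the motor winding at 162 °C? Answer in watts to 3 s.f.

440 W

ρ = 2.71 μΩ·cm = 2.71×10^-8 Ω·m
A = πr² = π(7.6600e-04 m)² = 1.843e-06 m²
R₍20₎ = ρL/A = (2.71×10^-8)(155)/(1.843e-06) = 2.279 Ω
R₍162₎ = R₍20₎(1 + αΔT) = 2.279 × (1 + 0.0038×142) = 3.508 Ω
P = I²R = (11.2)² × 3.508 = 440 W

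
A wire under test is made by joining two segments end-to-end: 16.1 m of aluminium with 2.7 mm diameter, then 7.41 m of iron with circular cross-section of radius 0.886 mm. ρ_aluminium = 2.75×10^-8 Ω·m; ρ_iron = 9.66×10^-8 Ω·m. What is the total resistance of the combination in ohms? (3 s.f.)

Segment 1: A = π(d/2)² = π(1.3500e-03 m)² = 5.726e-06 m²
R₁ = ρL/A = (2.75×10^-8)(16.1)/(5.726e-06) = 0.07733 Ω
Segment 2: A = πr² = π(8.8600e-04 m)² = 2.466e-06 m²
R₂ = (9.66×10^-8)(7.41)/(2.466e-06) = 0.2903 Ω
R = R₁ + R₂ = 0.368 Ω

0.368 Ω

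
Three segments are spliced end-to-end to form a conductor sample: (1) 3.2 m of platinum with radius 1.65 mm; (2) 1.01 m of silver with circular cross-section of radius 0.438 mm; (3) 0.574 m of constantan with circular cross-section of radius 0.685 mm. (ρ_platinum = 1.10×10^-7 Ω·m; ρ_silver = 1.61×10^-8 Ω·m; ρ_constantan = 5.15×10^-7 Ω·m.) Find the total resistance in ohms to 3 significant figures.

0.269 Ω

Seg 1: A = πr² = π(1.6500e-03 m)² = 8.553e-06 m²
R_1 = (1.10×10^-7)(3.2)/(8.553e-06) = 0.04116 Ω
Seg 2: A = πr² = π(4.3800e-04 m)² = 6.027e-07 m²
R_2 = (1.61×10^-8)(1.01)/(6.027e-07) = 0.02698 Ω
Seg 3: A = πr² = π(6.8500e-04 m)² = 1.474e-06 m²
R_3 = (5.15×10^-7)(0.574)/(1.474e-06) = 0.2005 Ω
R_total = R_1 + R_2 + R_3 = 0.269 Ω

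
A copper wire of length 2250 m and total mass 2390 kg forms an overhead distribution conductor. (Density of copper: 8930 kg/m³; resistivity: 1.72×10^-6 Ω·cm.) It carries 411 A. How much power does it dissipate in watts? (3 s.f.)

ρ = 1.72×10^-6 Ω·cm = 1.72×10^-8 Ω·m
A = m/(density·L) = 2390/(8930×2250) = 1.1895e-04 m²
R = ρL/A = (1.72×10^-8)(2250)/(1.1895e-04) = 0.3253 Ω
P = I²R = (411)² × 0.3253 = 55000 W

55000 W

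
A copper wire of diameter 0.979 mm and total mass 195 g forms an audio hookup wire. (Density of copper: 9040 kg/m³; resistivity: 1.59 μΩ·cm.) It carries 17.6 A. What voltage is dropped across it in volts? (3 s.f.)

ρ = 1.59 μΩ·cm = 1.59×10^-8 Ω·m
A = π(d/2)² = π(4.8950e-04 m)² = 7.5276e-07 m²
L = m/(density·A) = 0.195/(9040×7.5276e-07) = 28.66 m
R = ρL/A = (1.59×10^-8)(28.66)/(7.5276e-07) = 0.6053 Ω
V = IR = 17.6 × 0.6053 = 10.7 V

10.7 V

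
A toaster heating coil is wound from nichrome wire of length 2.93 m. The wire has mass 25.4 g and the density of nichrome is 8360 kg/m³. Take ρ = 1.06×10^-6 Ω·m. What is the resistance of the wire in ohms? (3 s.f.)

A = m/(density·L) = 0.0254/(8360×2.93) = 1.0370e-06 m²
R = ρL/A = (1.06×10^-6)(2.93)/(1.0370e-06) = 3.00 Ω

3.00 Ω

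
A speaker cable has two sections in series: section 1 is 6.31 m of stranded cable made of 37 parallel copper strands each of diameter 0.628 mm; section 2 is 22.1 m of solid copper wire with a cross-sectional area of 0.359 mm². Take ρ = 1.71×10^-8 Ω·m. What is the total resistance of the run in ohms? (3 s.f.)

1.06 Ω

Section 1: A_strand = π(3.1400e-04)² = 3.097e-07 m²; R₁ = ρL/(N·A_s) = (1.71×10^-8)(6.31)/(37×3.097e-07) = 0.009415 Ω
Section 2: A = 0.359 mm² = 3.590e-07 m²
R₂ = (1.71×10^-8)(22.1)/(3.590e-07) = 1.053 Ω
R = R₁ + R₂ = 1.06 Ω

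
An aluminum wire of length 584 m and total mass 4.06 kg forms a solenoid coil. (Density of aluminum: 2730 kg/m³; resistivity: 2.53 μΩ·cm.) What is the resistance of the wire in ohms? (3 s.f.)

5.80 Ω

ρ = 2.53 μΩ·cm = 2.53×10^-8 Ω·m
A = m/(density·L) = 4.06/(2730×584) = 2.5465e-06 m²
R = ρL/A = (2.53×10^-8)(584)/(2.5465e-06) = 5.80 Ω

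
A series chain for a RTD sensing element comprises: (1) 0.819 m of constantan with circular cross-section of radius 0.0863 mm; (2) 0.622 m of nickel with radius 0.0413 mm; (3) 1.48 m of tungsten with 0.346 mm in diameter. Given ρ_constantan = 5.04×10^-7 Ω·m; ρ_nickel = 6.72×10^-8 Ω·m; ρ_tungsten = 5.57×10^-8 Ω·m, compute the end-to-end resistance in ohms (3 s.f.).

26.3 Ω

Seg 1: A = πr² = π(8.6300e-05 m)² = 2.340e-08 m²
R_1 = (5.04×10^-7)(0.819)/(2.340e-08) = 17.64 Ω
Seg 2: A = πr² = π(4.1300e-05 m)² = 5.359e-09 m²
R_2 = (6.72×10^-8)(0.622)/(5.359e-09) = 7.8 Ω
Seg 3: A = π(d/2)² = π(1.7300e-04 m)² = 9.402e-08 m²
R_3 = (5.57×10^-8)(1.48)/(9.402e-08) = 0.8767 Ω
R_total = R_1 + R_2 + R_3 = 26.3 Ω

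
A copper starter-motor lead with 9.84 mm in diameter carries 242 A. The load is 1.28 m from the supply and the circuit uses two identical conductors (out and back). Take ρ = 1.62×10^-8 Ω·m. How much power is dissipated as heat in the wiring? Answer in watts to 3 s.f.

31.9 W

A = π(d/2)² = π(4.9200e-03 m)² = 7.605e-05 m²
Total conductor length (both ways) L = 2 × 1.28 = 2.56 m
R = ρL/A = (1.62×10^-8)(2.56)/(7.605e-05) = 5.453×10^-4 Ω
P = I²R = (242)² × 5.453×10^-4 = 31.9 W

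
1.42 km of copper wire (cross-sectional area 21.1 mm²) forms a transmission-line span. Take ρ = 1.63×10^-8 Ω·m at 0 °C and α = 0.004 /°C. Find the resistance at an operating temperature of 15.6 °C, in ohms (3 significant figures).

1.17 Ω

A = 21.1 mm² = 2.110e-05 m²
R₍0°C₎ = ρL/A = (1.63×10^-8)(1420)/(2.110e-05) = 1.097 Ω
R = R₀(1 + αΔT) = 1.097(1 + 0.004×15.6) = 1.17 Ω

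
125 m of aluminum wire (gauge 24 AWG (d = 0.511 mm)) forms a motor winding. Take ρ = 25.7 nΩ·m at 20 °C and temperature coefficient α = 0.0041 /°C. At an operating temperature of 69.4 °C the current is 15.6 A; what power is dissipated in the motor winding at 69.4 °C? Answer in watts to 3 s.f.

ρ = 25.7 nΩ·m = 2.57×10^-8 Ω·m
A = π(0.511/2 mm)² = π(2.5550e-04 m)² = 2.051e-07 m²
R₍20₎ = ρL/A = (2.57×10^-8)(125)/(2.051e-07) = 15.66 Ω
R₍69.4₎ = R₍20₎(1 + αΔT) = 15.66 × (1 + 0.0041×49.4) = 18.84 Ω
P = I²R = (15.6)² × 18.84 = 4580 W

4580 W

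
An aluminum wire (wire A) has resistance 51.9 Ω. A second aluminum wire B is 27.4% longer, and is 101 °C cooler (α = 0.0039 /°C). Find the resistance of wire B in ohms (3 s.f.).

R ∝ ρL/d² with ρ ∝ (1+αΔT), so R_B/R_A = (1 + 27.4/100) × (1 − 0.0039×101)
= 1.274 × 0.6061 = 0.7722
R_B = 0.7722 × 51.9 = 40.1 Ω

40.1 Ω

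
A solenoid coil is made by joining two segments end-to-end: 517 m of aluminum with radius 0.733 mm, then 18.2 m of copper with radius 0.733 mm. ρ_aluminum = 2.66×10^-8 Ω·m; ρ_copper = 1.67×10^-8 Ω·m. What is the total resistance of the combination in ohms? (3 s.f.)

8.33 Ω

Segment 1: A = πr² = π(7.3300e-04 m)² = 1.688e-06 m²
R₁ = ρL/A = (2.66×10^-8)(517)/(1.688e-06) = 8.147 Ω
R₂ = (1.67×10^-8)(18.2)/(1.688e-06) = 0.1801 Ω
R = R₁ + R₂ = 8.33 Ω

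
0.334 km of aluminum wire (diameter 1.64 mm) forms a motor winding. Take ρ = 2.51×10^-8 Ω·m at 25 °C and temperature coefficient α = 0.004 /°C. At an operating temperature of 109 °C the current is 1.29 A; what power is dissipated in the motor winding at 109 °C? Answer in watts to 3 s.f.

A = π(d/2)² = π(8.2000e-04 m)² = 2.112e-06 m²
R₍25₎ = ρL/A = (2.51×10^-8)(334)/(2.112e-06) = 3.969 Ω
R₍109₎ = R₍25₎(1 + αΔT) = 3.969 × (1 + 0.004×84) = 5.302 Ω
P = I²R = (1.29)² × 5.302 = 8.82 W

8.82 W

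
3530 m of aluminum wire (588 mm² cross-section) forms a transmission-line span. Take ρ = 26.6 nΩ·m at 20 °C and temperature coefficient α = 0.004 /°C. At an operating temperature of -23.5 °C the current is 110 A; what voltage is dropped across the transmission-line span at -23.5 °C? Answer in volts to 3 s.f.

14.5 V

ρ = 26.6 nΩ·m = 2.66×10^-8 Ω·m
A = 588 mm² = 5.880e-04 m²
R₍20₎ = ρL/A = (2.66×10^-8)(3530)/(5.880e-04) = 0.1597 Ω
R₍-23.5₎ = R₍20₎(1 + αΔT) = 0.1597 × (1 + 0.004×-43.5) = 0.1319 Ω
V = IR = 110 × 0.1319 = 14.5 V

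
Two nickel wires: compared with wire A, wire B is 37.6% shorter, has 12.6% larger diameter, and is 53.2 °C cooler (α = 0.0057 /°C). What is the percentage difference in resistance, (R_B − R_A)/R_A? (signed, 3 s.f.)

R ∝ ρL/d² with ρ ∝ (1+αΔT), so R_B/R_A = (1 − 37.6/100) × (1 + 12.6/100)⁻² × (1 − 0.0057×53.2)
= 0.624 × 0.7887 × 0.6968 = 0.3429
(R_B − R_A)/R_A = 0.3429 − 1 = -65.7%

-65.7%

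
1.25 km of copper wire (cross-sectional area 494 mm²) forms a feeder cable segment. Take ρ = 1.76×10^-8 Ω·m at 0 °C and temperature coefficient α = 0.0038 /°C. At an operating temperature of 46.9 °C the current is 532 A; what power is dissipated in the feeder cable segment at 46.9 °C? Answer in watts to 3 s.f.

14900 W

A = 494 mm² = 4.940e-04 m²
R₍0₎ = ρL/A = (1.76×10^-8)(1250)/(4.940e-04) = 0.04453 Ω
R₍46.9₎ = R₍0₎(1 + αΔT) = 0.04453 × (1 + 0.0038×46.9) = 0.05247 Ω
P = I²R = (532)² × 0.05247 = 14900 W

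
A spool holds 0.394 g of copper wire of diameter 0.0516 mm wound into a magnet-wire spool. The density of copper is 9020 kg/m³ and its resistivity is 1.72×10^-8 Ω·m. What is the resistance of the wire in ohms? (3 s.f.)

A = π(d/2)² = π(2.5800e-05 m)² = 2.0912e-09 m²
L = m/(density·A) = 3.940×10^-4/(9020×2.0912e-09) = 20.89 m
R = ρL/A = (1.72×10^-8)(20.89)/(2.0912e-09) = 172 Ω

172 Ω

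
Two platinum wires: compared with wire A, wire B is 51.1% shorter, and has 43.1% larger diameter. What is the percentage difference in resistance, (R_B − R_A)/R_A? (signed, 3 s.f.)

-76.1%

R ∝ L/d², so R_B/R_A = (1 − 51.1/100) × (1 + 43.1/100)⁻²
= 0.489 × 0.4883 = 0.2388
(R_B − R_A)/R_A = 0.2388 − 1 = -76.1%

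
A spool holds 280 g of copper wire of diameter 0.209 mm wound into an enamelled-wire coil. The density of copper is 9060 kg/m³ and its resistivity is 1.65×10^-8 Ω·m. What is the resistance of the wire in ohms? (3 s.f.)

A = π(d/2)² = π(1.0450e-04 m)² = 3.4307e-08 m²
L = m/(density·A) = 0.28/(9060×3.4307e-08) = 900.8 m
R = ρL/A = (1.65×10^-8)(900.8)/(3.4307e-08) = 433 Ω

433 Ω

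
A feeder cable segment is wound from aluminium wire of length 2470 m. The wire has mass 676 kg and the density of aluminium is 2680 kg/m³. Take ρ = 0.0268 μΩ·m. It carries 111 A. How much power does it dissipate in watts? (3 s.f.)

ρ = 0.0268 μΩ·m = 2.68×10^-8 Ω·m
A = m/(density·L) = 676/(2680×2470) = 1.0212e-04 m²
R = ρL/A = (2.68×10^-8)(2470)/(1.0212e-04) = 0.6482 Ω
P = I²R = (111)² × 0.6482 = 7990 W

7990 W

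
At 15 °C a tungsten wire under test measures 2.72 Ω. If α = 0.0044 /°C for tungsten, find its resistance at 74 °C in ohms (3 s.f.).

ΔT = 74 − 15 = 59 °C
R = R₀(1 + αΔT) = 2.72 × (1 + 0.0044×59) = 2.72 × 1.26 = 3.43 Ω

3.43 Ω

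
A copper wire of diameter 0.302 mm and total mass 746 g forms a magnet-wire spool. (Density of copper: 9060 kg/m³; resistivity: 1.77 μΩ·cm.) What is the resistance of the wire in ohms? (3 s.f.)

284 Ω

ρ = 1.77 μΩ·cm = 1.77×10^-8 Ω·m
A = π(d/2)² = π(1.5100e-04 m)² = 7.1631e-08 m²
L = m/(density·A) = 0.746/(9060×7.1631e-08) = 1149 m
R = ρL/A = (1.77×10^-8)(1149)/(7.1631e-08) = 284 Ω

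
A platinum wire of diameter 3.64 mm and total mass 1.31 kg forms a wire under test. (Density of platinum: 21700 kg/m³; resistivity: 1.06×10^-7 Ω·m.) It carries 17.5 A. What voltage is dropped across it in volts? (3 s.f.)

1.03 V

A = π(d/2)² = π(1.8200e-03 m)² = 1.0406e-05 m²
L = m/(density·A) = 1.31/(21700×1.0406e-05) = 5.801 m
R = ρL/A = (1.06×10^-7)(5.801)/(1.0406e-05) = 0.05909 Ω
V = IR = 17.5 × 0.05909 = 1.03 V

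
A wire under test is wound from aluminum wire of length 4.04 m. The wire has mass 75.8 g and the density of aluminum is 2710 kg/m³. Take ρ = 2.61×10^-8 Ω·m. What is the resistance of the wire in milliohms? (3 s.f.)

A = m/(density·L) = 0.0758/(2710×4.04) = 6.9234e-06 m²
R = ρL/A = (2.61×10^-8)(4.04)/(6.9234e-06) = 15.2 mΩ

15.2 mΩ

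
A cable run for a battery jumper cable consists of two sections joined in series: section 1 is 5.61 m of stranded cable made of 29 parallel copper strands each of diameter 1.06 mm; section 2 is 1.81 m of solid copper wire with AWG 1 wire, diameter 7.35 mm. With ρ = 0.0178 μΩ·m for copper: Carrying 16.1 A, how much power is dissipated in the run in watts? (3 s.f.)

1.21 W

ρ = 0.0178 μΩ·m = 1.78×10^-8 Ω·m
Section 1: A_strand = π(5.3000e-04)² = 8.825e-07 m²; R₁ = ρL/(N·A_s) = (1.78×10^-8)(5.61)/(29×8.825e-07) = 0.003902 Ω
Section 2: A = π(7.35/2 mm)² = π(3.6750e-03 m)² = 4.243e-05 m²
R₂ = (1.78×10^-8)(1.81)/(4.243e-05) = 7.593×10^-4 Ω
R = R₁ + R₂ = 0.004661 Ω
P = I²R = (16.1)² × 0.004661 = 1.21 W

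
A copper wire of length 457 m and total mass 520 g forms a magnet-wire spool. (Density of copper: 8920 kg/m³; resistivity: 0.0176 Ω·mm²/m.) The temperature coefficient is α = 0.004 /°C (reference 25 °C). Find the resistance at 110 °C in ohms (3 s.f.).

ρ = 0.0176 Ω·mm²/m = 1.76×10^-8 Ω·m
A = m/(density·L) = 0.52/(8920×457) = 1.2756e-07 m²
R = ρL/A = (1.76×10^-8)(457)/(1.2756e-07) = 63.05 Ω
R(110 °C) = 63.05 × (1 + 0.004×85) = 84.5 Ω

84.5 Ω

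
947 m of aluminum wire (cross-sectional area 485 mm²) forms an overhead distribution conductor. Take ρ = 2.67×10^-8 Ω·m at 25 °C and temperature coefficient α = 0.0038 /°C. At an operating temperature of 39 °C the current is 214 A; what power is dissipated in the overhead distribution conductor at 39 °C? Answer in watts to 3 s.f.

A = 485 mm² = 4.850e-04 m²
R₍25₎ = ρL/A = (2.67×10^-8)(947)/(4.850e-04) = 0.05213 Ω
R₍39₎ = R₍25₎(1 + αΔT) = 0.05213 × (1 + 0.0038×14) = 0.05491 Ω
P = I²R = (214)² × 0.05491 = 2510 W

2510 W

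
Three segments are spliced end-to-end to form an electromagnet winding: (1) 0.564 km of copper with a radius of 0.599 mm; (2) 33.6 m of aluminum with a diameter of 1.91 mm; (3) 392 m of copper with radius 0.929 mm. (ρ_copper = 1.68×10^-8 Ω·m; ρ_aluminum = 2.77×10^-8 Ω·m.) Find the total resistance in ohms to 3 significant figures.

Seg 1: A = πr² = π(5.9900e-04 m)² = 1.127e-06 m²
R_1 = (1.68×10^-8)(564)/(1.127e-06) = 8.406 Ω
Seg 2: A = π(d/2)² = π(9.5500e-04 m)² = 2.865e-06 m²
R_2 = (2.77×10^-8)(33.6)/(2.865e-06) = 0.3248 Ω
Seg 3: A = πr² = π(9.2900e-04 m)² = 2.711e-06 m²
R_3 = (1.68×10^-8)(392)/(2.711e-06) = 2.429 Ω
R_total = R_1 + R_2 + R_3 = 11.2 Ω

11.2 Ω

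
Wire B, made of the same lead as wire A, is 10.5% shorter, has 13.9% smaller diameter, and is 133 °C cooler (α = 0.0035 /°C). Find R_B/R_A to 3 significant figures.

0.645

R ∝ ρL/d² with ρ ∝ (1+αΔT), so R_B/R_A = (1 − 10.5/100) × (1 − 13.9/100)⁻² × (1 − 0.0035×133)
= 0.895 × 1.349 × 0.5345 = 0.645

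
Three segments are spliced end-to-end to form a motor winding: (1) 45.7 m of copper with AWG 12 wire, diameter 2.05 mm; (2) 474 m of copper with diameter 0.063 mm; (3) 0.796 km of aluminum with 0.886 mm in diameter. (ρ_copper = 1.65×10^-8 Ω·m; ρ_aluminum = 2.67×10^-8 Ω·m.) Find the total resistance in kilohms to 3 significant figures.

Seg 1: A = π(2.05/2 mm)² = π(1.0250e-03 m)² = 3.301e-06 m²
R_1 = (1.65×10^-8)(45.7)/(3.301e-06) = 0.2285 Ω
Seg 2: A = π(d/2)² = π(3.1500e-05 m)² = 3.117e-09 m²
R_2 = (1.65×10^-8)(474)/(3.117e-09) = 2509 Ω
Seg 3: A = π(d/2)² = π(4.4300e-04 m)² = 6.165e-07 m²
R_3 = (2.67×10^-8)(796)/(6.165e-07) = 34.47 Ω
R_total = R_1 + R_2 + R_3 = 2.54 kΩ

2.54 kΩ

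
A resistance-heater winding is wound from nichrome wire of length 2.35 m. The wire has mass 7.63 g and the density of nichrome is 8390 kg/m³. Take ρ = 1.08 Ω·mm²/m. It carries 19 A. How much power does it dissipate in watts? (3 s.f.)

2370 W

ρ = 1.08 Ω·mm²/m = 1.08×10^-6 Ω·m
A = m/(density·L) = 0.00763/(8390×2.35) = 3.8699e-07 m²
R = ρL/A = (1.08×10^-6)(2.35)/(3.8699e-07) = 6.558 Ω
P = I²R = (19)² × 6.558 = 2370 W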